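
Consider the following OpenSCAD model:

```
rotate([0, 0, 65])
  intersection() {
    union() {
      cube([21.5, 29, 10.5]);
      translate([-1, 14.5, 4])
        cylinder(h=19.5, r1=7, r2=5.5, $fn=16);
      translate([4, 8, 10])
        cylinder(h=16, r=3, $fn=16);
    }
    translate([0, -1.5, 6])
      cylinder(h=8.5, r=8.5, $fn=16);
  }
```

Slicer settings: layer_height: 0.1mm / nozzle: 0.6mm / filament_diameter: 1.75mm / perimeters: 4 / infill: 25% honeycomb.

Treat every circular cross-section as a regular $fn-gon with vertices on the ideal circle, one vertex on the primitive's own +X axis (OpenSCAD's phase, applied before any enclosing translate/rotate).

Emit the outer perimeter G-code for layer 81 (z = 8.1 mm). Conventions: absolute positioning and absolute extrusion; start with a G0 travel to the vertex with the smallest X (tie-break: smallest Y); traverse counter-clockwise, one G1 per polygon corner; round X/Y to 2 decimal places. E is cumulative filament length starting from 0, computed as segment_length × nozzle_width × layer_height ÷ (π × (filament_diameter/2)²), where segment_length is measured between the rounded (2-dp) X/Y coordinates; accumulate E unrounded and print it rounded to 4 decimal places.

G0 X-6.34 Y2.96 Z8.10
G1 X0.00 Y0.00 E0.1745
G1 X3.47 Y7.43 E0.3791
G1 X1.73 Y7.86 E0.4238
G1 X-1.55 Y7.35 E0.5066
G1 X-4.38 Y5.63 E0.5892
G1 X-6.34 Y2.96 E0.6718

At z = 8.1 mm: the cube is present — its section is the full 21.5×29 rectangle; the cone at (-1, 14.5) contributes a regular 16-gon of circumradius 6.685 (interpolated between r1=7 and r2=5.5 at t=0.210); the cylinder at (4, 8) does not reach this height (z outside [10, 26]); Taking the union: the regions partially overlap (shared area 55.23 mm²), so overlapping operands fuse into one piece — 1 connected region; the r=8.5 cylinder at (0, -1.5) contributes a regular 16-gon of circumradius 8.5; Taking the intersection: the r=8.5 cylinder at (0, -1.5) partially overlaps the result so far; clipping to the common part keeps 42.77 mm² — 1 connected region; (whole slice rotated 65° about Z — lengths, areas and connectivity unchanged). The outline is a single polygon with 6 vertices. Extrusion per mm of travel: 0.6 × 0.1 / (π × 0.875²) = 0.024945. Accumulating E over each segment gives final E = 0.6718.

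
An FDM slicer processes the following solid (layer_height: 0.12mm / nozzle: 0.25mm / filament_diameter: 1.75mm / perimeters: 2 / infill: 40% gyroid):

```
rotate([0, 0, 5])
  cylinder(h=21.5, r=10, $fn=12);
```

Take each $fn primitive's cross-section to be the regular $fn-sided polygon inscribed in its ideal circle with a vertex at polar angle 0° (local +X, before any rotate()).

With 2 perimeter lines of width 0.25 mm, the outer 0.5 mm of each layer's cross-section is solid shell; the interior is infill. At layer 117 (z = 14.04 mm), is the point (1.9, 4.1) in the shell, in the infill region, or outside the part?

infill

At z = 14.04 mm: the r=10 cylinder contributes a regular 12-gon of circumradius 10; (whole slice rotated 5° about Z — lengths, areas and connectivity unchanged). Overall, the cross-section is a single solid region. Undo the 5° rotation: the query point maps to (2.250, 3.919) in the un-rotated model frame. The nearest boundary edge runs (5.00, 8.66)→(0.00, 10.00); distance from the point to it = 5.29 mm. The point is inside the cross-section and 5.29 mm from the nearest boundary — more than the 0.5 mm shell width (2 × 0.25), so it's in the infill interior.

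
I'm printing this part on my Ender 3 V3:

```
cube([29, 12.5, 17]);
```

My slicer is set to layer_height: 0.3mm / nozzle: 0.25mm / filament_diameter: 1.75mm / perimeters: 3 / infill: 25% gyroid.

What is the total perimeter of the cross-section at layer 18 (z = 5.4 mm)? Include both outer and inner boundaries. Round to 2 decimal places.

83.00 mm

At z = 5.4 mm: the 29×12.5 cube contributes its full rectangle (perimeter 83.00 mm). Overall, the cross-section is a single solid region. Total boundary length (outer) = 83.00 mm.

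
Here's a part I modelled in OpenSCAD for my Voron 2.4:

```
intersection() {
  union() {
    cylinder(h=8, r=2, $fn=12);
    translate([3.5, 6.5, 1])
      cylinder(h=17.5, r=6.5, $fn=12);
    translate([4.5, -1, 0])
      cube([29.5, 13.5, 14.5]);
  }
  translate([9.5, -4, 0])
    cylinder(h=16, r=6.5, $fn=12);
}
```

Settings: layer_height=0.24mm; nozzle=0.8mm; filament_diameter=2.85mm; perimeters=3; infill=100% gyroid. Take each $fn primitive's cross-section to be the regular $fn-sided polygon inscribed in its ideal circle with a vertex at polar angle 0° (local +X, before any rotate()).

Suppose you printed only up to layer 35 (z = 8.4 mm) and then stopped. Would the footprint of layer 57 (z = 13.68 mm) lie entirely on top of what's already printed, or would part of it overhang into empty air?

entirely on top

Compare the two slices. At z = 8.4: the cylinder is not intersected at this z (z outside [0, 8]); the r=6.5 cylinder at (3.5, 6.5) contributes a regular 12-gon of circumradius 6.5 (area = (12/2)·6.500²·sin(360°/12) = 126.75 mm²); the cube at (4.5, -1) is present — its section is the full 29.5×13.5 rectangle (area 398.25 mm²); Taking the union: the regions partially overlap — summed areas 525.00 mm² minus the doubly-counted overlap 50.54 mm² gives 474.46 mm² — area = 474.46 mm²; the r=6.5 cylinder at (9.5, -4) contributes a regular 12-gon of circumradius 6.5 (area = (12/2)·6.500²·sin(360°/12) = 126.75 mm²); After intersecting: the r=6.5 cylinder at (9.5, -4) partially overlaps that combined region; clipping to the common part keeps 26.42 mm² — area = 26.42 mm². At z = 13.68: the cylinder is not intersected at this z (z outside [0, 8]); the cylinder at (3.5, 6.5): section is a regular 12-gon, circumradius r=6.5 (area = (12/2)·6.500²·sin(360°/12) = 126.75 mm²); the 29.5×13.5 cube at (4.5, -1) contributes its full rectangle (area 398.25 mm²); Combining (union): the regions partially overlap — summed areas 525.00 mm² minus the doubly-counted overlap 50.54 mm² gives 474.46 mm² — area = 474.46 mm²; the cylinder at (9.5, -4): section is a regular 12-gon, circumradius r=6.5 (area = (12/2)·6.500²·sin(360°/12) = 126.75 mm²); After intersecting: the r=6.5 cylinder at (9.5, -4) partially overlaps that combined region; clipping to the common part keeps 26.42 mm² — area = 26.42 mm². Checking containment: the cross-section at z = 13.68 is a subset of the cross-section at z = 8.4.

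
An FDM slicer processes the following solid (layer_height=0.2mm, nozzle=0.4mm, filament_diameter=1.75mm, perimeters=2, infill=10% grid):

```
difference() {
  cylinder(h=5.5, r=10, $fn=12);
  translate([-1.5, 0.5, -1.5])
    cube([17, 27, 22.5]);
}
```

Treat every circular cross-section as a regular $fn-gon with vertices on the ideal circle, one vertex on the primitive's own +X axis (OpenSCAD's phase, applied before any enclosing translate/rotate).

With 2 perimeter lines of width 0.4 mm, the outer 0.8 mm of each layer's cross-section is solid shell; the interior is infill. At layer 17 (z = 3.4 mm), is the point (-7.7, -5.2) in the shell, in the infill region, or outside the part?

At z = 3.4 mm: the r=10 cylinder gives a regular 12-gon of circumradius 10 (constant along its height); the cube at (-1.5, 0.5) (footprint 17×27) is included at this height; Subtracting the remaining from the first: starting from the r=10 cylinder, the 17×27 cube at (-1.5, 0.5) partially overlaps it — only the 83.98 mm² overlap (of its 459.00 mm²) is removed, clipping the outline — 1 connected region. Overall, the cross-section is a single solid region. The nearest boundary edge runs (-5.00, -8.66)→(-8.66, -5.00); distance from the point to it = 0.54 mm. The point is inside the cross-section, 0.54 mm from the nearest boundary — within the 0.8 mm shell band (2 × 0.4).

shell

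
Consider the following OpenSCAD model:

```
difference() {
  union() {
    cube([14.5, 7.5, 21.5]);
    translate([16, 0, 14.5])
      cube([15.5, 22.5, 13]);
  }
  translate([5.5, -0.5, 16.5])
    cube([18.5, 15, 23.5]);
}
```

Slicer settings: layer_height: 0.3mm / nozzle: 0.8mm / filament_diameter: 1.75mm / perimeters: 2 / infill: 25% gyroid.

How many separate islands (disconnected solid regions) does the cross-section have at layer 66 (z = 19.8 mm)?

At z = 19.8 mm: the 14.5×7.5 cube contributes its full rectangle; the 15.5×22.5 cube at (16, 0) contributes its full rectangle; Merging all regions: the 2 present regions are separate (no shared area or edge), so areas and boundary lengths simply add and each stays a separate island — 2 connected regions; the cube at (5.5, -0.5) is present — its section is the full 18.5×15 rectangle; After the difference (first − rest): starting from that combined region, the 18.5×15 cube at (5.5, -0.5) partially overlaps it — only the 183.50 mm² overlap (of its 277.50 mm²) is removed, clipping the outline — 2 connected regions. Overall, the cross-section has 2 separate islands. Island count = 2.

2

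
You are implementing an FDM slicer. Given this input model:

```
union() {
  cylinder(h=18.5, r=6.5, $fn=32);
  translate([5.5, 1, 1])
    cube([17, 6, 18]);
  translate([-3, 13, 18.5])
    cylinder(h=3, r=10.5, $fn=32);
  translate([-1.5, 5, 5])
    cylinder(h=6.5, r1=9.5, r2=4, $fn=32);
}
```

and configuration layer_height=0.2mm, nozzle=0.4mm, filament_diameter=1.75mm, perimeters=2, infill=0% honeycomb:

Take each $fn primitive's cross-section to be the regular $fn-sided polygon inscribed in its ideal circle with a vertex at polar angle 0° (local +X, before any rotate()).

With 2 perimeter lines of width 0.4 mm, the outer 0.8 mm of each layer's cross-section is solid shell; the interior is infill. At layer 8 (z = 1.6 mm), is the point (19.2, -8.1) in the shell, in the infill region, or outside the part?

At z = 1.6 mm: the r=6.5 cylinder contributes a regular 32-gon of circumradius 6.5; the cube at (5.5, 1) is present — its section is the full 17×6 rectangle; the cylinder at (-3, 13) is not intersected at this z (z outside [18.5, 21.5]); the cone at (-1.5, 5) does not reach this height (z outside [5, 11.5]); Merging all regions: the regions partially overlap (shared area 1.32 mm²), so overlapping operands fuse into one piece — 1 connected region. Overall, the cross-section is a single solid region. The nearest boundary edge runs (22.50, 1.00)→(6.40, 1.00); distance from the point to it = 9.10 mm. The point is not inside any of the regions above, so it lies outside the cross-section (9.10 mm from the nearest boundary).

outside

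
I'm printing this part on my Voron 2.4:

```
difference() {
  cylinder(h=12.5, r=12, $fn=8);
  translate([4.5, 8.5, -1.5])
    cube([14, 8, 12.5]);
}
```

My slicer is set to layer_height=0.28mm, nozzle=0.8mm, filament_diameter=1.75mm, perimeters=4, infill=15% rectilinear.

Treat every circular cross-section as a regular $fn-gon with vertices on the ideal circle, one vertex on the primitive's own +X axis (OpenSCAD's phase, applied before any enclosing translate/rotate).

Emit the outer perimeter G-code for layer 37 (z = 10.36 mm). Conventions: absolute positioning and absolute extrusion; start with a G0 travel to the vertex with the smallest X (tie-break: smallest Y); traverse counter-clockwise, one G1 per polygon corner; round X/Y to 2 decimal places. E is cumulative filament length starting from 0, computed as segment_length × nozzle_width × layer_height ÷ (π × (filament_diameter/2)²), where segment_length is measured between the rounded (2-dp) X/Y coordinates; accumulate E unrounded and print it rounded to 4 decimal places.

G0 X-12.00 Y0.00 Z10.36
G1 X-8.49 Y-8.49 E0.8556
G1 X0.00 Y-12.00 E1.7111
G1 X8.49 Y-8.49 E2.5667
G1 X12.00 Y0.00 E3.4223
G1 X8.49 Y8.49 E4.2778
G1 X8.45 Y8.50 E4.2817
G1 X4.50 Y8.50 E4.6495
G1 X4.50 Y10.14 E4.8023
G1 X0.00 Y12.00 E5.2557
G1 X-8.49 Y8.49 E6.1113
G1 X-12.00 Y0.00 E6.9669

At z = 10.36 mm: the r=12 cylinder gives a regular 8-gon of circumradius 12 (constant along its height); the cube at (4.5, 8.5) (footprint 14×8) is included at this height; After the difference (first − rest): starting from the r=12 cylinder, the 14×8 cube at (4.5, 8.5) partially overlaps it — only the 3.23 mm² overlap (of its 112.00 mm²) is removed, clipping the outline — 1 connected region. The outline is a single polygon with 11 vertices. Extrusion per mm of travel: 0.8 × 0.28 / (π × 0.875²) = 0.093128. Accumulating E over each segment gives final E = 6.9669.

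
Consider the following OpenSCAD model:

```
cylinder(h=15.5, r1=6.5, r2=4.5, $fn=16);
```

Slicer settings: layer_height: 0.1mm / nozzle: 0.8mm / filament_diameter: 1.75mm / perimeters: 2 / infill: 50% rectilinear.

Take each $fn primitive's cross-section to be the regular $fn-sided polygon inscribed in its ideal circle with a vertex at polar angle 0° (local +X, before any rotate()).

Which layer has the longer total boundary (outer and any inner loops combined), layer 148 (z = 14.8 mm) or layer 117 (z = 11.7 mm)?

layer 117 (z = 11.7 mm)

Layer 148 (z = 14.8): the cone: at t=0.955 of its height the radius interpolates to r₁+(r₂−r₁)t = 4.590, giving a regular 16-gon of that circumradius (perimeter = 2·16·4.590·sin(180°/16) = 28.66 mm). So its perimeter = 28.66 mm. Layer 117 (z = 11.7): the cone contributes a regular 16-gon of circumradius 4.990 (interpolated between r1=6.5 and r2=4.5 at t=0.755) (perimeter = 2·16·4.990·sin(180°/16) = 31.15 mm). So its perimeter = 31.15 mm. Layer 117 is larger (31.15 vs 28.66 mm).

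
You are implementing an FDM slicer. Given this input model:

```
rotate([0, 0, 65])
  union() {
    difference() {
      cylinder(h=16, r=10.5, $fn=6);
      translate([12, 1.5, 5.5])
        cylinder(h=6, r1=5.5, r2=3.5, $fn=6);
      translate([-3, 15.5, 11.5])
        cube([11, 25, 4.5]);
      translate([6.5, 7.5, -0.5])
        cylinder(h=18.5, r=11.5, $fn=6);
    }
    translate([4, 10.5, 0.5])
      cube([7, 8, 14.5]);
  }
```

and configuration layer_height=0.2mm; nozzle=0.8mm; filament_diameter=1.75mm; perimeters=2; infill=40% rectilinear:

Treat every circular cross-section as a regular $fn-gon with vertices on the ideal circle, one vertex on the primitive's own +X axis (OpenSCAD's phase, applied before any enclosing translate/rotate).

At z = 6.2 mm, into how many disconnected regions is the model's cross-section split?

2

At z = 6.2 mm: the r=10.5 cylinder contributes a regular 6-gon of circumradius 10.5; the cone at (12, 1.5): at t=0.117 of its height the radius interpolates to r₁+(r₂−r₁)t = 5.267, giving a regular 6-gon of that circumradius; the cube at (-3, 15.5) is absent (z outside [11.5, 16]); the cylinder at (6.5, 7.5): section is a regular 6-gon, circumradius r=11.5; Taking the first minus the rest: starting from the r=10.5 cylinder, the cone at (12, 1.5) partially overlaps it — only the 11.64 mm² overlap (of its 72.06 mm²) is removed, clipping the outline; the r=11.5 cylinder at (6.5, 7.5) partially overlaps it — only the 112.45 mm² overlap (of its 343.60 mm²) is removed, clipping the outline — 1 connected region; the 7×8 cube at (4, 10.5) contributes its full rectangle; Combining (union): the 2 present regions are separate (no shared area or edge), so areas and boundary lengths simply add and each stays a separate island — 2 connected regions; (whole slice rotated 65° about Z — lengths, areas and connectivity unchanged). The result has 2 disconnected regions.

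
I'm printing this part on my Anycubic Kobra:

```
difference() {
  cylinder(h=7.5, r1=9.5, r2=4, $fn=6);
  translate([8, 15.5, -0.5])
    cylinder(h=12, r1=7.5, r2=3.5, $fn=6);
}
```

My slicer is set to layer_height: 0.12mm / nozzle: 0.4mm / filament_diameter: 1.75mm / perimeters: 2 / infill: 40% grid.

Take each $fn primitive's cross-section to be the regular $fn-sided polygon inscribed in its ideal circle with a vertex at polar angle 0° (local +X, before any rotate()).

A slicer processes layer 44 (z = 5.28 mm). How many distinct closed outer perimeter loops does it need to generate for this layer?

At z = 5.28 mm: the cone contributes a regular 6-gon of circumradius 5.628 (interpolated between r1=9.5 and r2=4 at t=0.704); the cone at (8, 15.5) contributes a regular 6-gon of circumradius 5.573 (interpolated between r1=7.5 and r2=3.5 at t=0.482); After the difference (first − rest): starting from the cone, the cone at (8, 15.5) misses the remaining region (no effect) — 1 connected region. The result has 1 disconnected region.

1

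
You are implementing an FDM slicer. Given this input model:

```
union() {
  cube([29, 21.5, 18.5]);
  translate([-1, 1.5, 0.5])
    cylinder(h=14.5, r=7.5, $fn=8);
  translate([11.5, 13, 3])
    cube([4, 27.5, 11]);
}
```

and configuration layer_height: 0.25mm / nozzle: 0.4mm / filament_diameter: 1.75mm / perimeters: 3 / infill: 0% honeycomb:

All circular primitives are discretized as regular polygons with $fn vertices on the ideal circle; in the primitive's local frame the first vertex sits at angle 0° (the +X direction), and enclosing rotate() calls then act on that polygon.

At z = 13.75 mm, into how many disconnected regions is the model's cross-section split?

1

At z = 13.75 mm: the cube is present — its section is the full 29×21.5 rectangle; the r=7.5 cylinder at (-1, 1.5) gives a regular 8-gon of circumradius 7.5 (constant along its height); the cube at (11.5, 13) is present — its section is the full 4×27.5 rectangle; Combining (union): the regions partially overlap (shared area 75.77 mm²), so overlapping operands fuse into one piece — 1 connected region. The result has 1 disconnected region.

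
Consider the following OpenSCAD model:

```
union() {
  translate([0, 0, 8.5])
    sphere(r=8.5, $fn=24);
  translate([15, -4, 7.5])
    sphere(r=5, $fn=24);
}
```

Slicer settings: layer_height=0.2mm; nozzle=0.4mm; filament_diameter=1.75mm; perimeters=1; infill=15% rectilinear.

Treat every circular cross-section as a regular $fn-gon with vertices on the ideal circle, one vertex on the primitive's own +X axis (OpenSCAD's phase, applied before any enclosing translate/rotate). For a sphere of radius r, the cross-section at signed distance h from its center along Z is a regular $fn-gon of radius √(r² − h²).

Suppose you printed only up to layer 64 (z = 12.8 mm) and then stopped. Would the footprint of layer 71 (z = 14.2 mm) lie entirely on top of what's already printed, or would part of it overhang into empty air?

entirely on top

Compare the two slices. At z = 12.8: the r=8.5 sphere contributes a regular 24-gon of circumradius √(8.5²−4.3²) = 7.332 (area = (24/2)·7.332²·sin(360°/24) = 166.97 mm²); the sphere at (15, -4) is absent (|z−center|=5.300 > r=5); Merging all regions: only the r=8.5 sphere is present, so the union is just that shape — area = 166.97 mm². At z = 14.2: the r=8.5 sphere slices to a regular 24-gon of circumradius 6.306 (√(r²−h²) with h=5.7 from center) (area = (24/2)·6.306²·sin(360°/24) = 123.49 mm²); the sphere at (15, -4) is not intersected at this z (|z−center|=6.700 > r=5); Taking the union: only the r=8.5 sphere is present, so the union is just that shape — area = 123.49 mm². Checking containment: the cross-section at z = 14.2 is a subset of the cross-section at z = 12.8.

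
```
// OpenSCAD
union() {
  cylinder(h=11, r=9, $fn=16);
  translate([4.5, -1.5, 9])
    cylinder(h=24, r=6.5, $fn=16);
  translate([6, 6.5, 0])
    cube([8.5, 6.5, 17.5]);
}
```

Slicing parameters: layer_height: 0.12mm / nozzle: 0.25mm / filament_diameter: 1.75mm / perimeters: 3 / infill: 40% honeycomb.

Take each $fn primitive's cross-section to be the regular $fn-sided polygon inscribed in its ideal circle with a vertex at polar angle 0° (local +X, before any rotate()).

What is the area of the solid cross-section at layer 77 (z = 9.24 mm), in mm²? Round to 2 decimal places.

325.84 mm²

At z = 9.24 mm: the r=9 cylinder gives a regular 16-gon of circumradius 9 (constant along its height) (area = (16/2)·9.000²·sin(360°/16) = 247.98 mm²); the r=6.5 cylinder at (4.5, -1.5) gives a regular 16-gon of circumradius 6.5 (constant along its height) (area = (16/2)·6.500²·sin(360°/16) = 129.35 mm²); the 8.5×6.5 cube at (6, 6.5) contributes its full rectangle (area 55.25 mm²); Taking the union: the regions partially overlap — summed areas 432.58 mm² minus the doubly-counted overlap 106.74 mm² gives 325.84 mm² — area = 325.84 mm². Overall, the cross-section is a single solid region. Net area = 325.84 mm².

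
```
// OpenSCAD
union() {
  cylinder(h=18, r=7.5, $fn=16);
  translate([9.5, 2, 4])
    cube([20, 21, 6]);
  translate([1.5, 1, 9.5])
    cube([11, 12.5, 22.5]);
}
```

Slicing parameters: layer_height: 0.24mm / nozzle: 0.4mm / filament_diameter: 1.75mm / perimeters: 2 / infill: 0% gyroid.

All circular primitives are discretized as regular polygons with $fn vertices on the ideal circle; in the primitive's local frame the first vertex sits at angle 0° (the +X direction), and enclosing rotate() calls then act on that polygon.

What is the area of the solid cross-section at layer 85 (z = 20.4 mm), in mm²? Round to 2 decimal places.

At z = 20.4 mm: the cylinder does not reach this height (z outside [0, 18]); the cube at (9.5, 2) does not reach this height (z outside [4, 10]); the 11×12.5 cube at (1.5, 1) contributes its full rectangle (area 137.50 mm²); Taking the union: only the 11×12.5 cube at (1.5, 1) is present, so the union is just that shape — area = 137.50 mm². Overall, the cross-section is a single solid region. Net area = 137.50 mm².

137.50 mm²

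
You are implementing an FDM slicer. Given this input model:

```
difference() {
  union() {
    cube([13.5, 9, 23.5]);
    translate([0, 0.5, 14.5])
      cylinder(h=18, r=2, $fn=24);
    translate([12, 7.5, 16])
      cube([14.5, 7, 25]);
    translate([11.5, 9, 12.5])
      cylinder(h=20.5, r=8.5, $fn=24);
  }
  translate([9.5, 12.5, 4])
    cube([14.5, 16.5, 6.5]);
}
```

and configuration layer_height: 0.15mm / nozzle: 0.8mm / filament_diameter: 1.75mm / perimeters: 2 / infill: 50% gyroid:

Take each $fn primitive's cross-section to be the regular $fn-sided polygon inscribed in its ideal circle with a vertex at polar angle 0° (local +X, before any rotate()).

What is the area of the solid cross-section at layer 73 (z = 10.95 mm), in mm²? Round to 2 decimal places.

121.50 mm²

At z = 10.95 mm: the cube (footprint 13.5×9) is included at this height (area 121.50 mm²); the cylinder at (0, 0.5) is not intersected at this z (z outside [14.5, 32.5]); the cube at (12, 7.5) is not intersected at this z (z outside [16, 41]); the cylinder at (11.5, 9) does not reach this height (z outside [12.5, 33]); Combining (union): only the 13.5×9 cube is present, so the union is just that shape — area = 121.50 mm²; the cube at (9.5, 12.5) is not intersected at this z (z outside [4, 10.5]); After the difference (first − rest): none of the subtracted shapes is present at this height, so the result so far is unchanged — area = 121.50 mm². Overall, the cross-section is a single solid region. Net area = 121.50 mm².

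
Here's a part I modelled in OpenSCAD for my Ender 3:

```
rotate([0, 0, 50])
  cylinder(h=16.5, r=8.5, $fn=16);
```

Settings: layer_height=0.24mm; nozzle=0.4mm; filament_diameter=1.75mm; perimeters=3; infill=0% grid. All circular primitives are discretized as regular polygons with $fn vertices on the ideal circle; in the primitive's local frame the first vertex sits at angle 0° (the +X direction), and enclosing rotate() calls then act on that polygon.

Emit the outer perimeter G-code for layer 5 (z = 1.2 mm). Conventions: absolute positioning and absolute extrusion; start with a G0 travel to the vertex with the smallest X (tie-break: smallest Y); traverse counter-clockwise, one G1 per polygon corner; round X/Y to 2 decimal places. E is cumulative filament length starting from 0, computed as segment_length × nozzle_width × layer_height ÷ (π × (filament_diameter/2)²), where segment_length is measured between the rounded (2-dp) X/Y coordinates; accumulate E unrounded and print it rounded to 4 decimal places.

At z = 1.2 mm: the cylinder: section is a regular 16-gon, circumradius r=8.5; (rotated 50° about Z; rotation is an isometry so areas/perimeters/island counts are preserved). The outline is a single polygon with 16 vertices. Extrusion per mm of travel: 0.4 × 0.24 / (π × 0.875²) = 0.039912. Accumulating E over each segment gives final E = 2.1180.

G0 X-8.47 Y-0.74 Z1.20
G1 X-7.54 Y-3.92 E0.1322
G1 X-5.46 Y-6.51 E0.2648
G1 X-2.56 Y-8.11 E0.3970
G1 X0.74 Y-8.47 E0.5295
G1 X3.92 Y-7.54 E0.6617
G1 X6.51 Y-5.46 E0.7943
G1 X8.11 Y-2.56 E0.9265
G1 X8.47 Y0.74 E1.0590
G1 X7.54 Y3.92 E1.1912
G1 X5.46 Y6.51 E1.3238
G1 X2.56 Y8.11 E1.4560
G1 X-0.74 Y8.47 E1.5885
G1 X-3.92 Y7.54 E1.7207
G1 X-6.51 Y5.46 E1.8533
G1 X-8.11 Y2.56 E1.9855
G1 X-8.47 Y-0.74 E2.1180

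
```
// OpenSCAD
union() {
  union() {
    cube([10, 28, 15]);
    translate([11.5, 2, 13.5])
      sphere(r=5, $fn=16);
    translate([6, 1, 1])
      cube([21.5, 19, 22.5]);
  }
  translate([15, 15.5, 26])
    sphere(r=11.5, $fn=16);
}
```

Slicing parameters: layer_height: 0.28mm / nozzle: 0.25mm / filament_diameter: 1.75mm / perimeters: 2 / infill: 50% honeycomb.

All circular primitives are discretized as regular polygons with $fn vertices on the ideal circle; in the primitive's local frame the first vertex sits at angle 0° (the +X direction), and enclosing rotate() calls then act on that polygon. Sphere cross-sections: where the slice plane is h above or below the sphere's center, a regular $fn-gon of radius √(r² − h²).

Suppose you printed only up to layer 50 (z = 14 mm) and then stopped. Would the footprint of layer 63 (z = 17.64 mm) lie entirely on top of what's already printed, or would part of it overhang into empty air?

part overhangs

Compare the two slices. At z = 14: the 10×28 cube contributes its full rectangle (area 280.00 mm²); the r=5 sphere at (11.5, 2) contributes a regular 16-gon of circumradius √(5²−0.5²) = 4.975 (area = (16/2)·4.975²·sin(360°/16) = 75.77 mm²); the cube at (6, 1) is present — its section is the full 21.5×19 rectangle (area 408.50 mm²); Taking the union: the regions partially overlap — summed areas 764.27 mm² minus the doubly-counted overlap 126.81 mm² gives 637.46 mm² — area = 637.46 mm²; the sphere at (15, 15.5) does not reach this height (|z−center|=12.000 > r=11.5); Merging all regions: only the result so far is present, so the union is just that shape — area = 637.46 mm². At z = 17.64: the cube is absent (z outside [0, 15]); the sphere at (11.5, 2): section is a regular 16-gon, circumradius = √(r²−h²) = √(5²−4.14²) = 2.804 (area = (16/2)·2.804²·sin(360°/16) = 24.06 mm²); the 21.5×19 cube at (6, 1) contributes its full rectangle (area 408.50 mm²); Merging all regions: the regions partially overlap — summed areas 432.56 mm² minus the doubly-counted overlap 17.44 mm² gives 415.12 mm² — area = 415.12 mm²; the r=11.5 sphere at (15, 15.5) slices to a regular 16-gon of circumradius 7.897 (√(r²−h²) with h=8.36 from center) (area = (16/2)·7.897²·sin(360°/16) = 190.91 mm²); Combining (union): the regions partially overlap — summed areas 606.04 mm² minus the doubly-counted overlap 161.48 mm² gives 444.56 mm² — area = 444.56 mm². Checking containment: at z = 17.64 the cross-section extends beyond the z = 14 cross-section by about 28.30 mm².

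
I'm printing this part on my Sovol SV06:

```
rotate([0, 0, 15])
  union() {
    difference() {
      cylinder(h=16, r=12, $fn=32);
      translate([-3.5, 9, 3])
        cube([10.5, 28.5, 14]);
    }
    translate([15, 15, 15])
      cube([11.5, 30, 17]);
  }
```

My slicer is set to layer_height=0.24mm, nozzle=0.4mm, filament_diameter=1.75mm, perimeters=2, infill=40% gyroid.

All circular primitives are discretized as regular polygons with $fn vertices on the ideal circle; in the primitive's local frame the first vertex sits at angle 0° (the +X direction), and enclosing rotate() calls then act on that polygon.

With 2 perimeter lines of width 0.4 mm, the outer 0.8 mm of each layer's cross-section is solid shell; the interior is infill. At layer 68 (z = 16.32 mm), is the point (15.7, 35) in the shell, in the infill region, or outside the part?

infill

At z = 16.32 mm: the cylinder is absent (z outside [0, 16]); the cube at (-3.5, 9) is present — its section is the full 10.5×28.5 rectangle; Subtracting the remaining from the first: the first operand is absent here, so nothing remains; the cube at (15, 15) (footprint 11.5×30) is included at this height; Merging all regions: only the 11.5×30 cube at (15, 15) is present, so the union is just that shape — 1 connected region; (whole slice rotated 15° about Z — lengths, areas and connectivity unchanged). Overall, the cross-section is a single solid region. Undo the 15° rotation: the query point maps to (24.224, 29.744) in the un-rotated model frame. The nearest boundary edge runs (26.50, 15.00)→(26.50, 45.00); distance from the point to it = 2.28 mm. The point is inside the cross-section and 2.28 mm from the nearest boundary — more than the 0.8 mm shell width (2 × 0.4), so it's in the infill interior.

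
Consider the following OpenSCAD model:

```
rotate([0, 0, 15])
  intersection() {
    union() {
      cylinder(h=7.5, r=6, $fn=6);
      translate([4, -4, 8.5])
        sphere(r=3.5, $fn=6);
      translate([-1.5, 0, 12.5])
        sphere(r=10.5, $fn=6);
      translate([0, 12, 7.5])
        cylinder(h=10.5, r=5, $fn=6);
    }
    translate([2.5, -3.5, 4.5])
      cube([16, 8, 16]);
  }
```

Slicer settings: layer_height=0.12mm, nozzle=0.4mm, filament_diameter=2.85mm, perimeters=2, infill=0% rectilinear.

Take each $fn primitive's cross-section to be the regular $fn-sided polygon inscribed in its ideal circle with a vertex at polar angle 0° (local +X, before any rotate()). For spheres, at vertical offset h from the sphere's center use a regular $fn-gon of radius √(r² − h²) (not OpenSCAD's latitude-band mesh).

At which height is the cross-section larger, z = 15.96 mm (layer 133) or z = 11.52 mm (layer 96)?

Layer 133 (z = 15.96): the cylinder is absent (z outside [0, 7.5]); the sphere at (4, -4) is absent (|z−center|=7.460 > r=3.5); the r=10.5 sphere at (-1.5, 0) contributes a regular 6-gon of circumradius √(10.5²−3.46²) = 9.914 (area = (6/2)·9.914²·sin(360°/6) = 255.33 mm²); the r=5 cylinder at (0, 12) contributes a regular 6-gon of circumradius 5 (area = (6/2)·5.000²·sin(360°/6) = 64.95 mm²); Merging all regions: the regions partially overlap — summed areas 320.29 mm² minus the doubly-counted overlap 5.06 mm² gives 315.23 mm² — area = 315.23 mm²; the 16×8 cube at (2.5, -3.5) contributes its full rectangle (area 128.00 mm²); After intersecting: the 16×8 cube at (2.5, -3.5) partially overlaps the result so far; clipping to the common part keeps 37.93 mm² — area = 37.93 mm²; (rotated 15° about Z; rotation is an isometry so areas/perimeters/island counts are preserved). So its area = 37.93 mm². Layer 96 (z = 11.52): the cylinder is absent (z outside [0, 7.5]); the r=3.5 sphere at (4, -4) contributes a regular 6-gon of circumradius √(3.5²−3.02²) = 1.769 (area = (6/2)·1.769²·sin(360°/6) = 8.13 mm²); the r=10.5 sphere at (-1.5, 0) slices to a regular 6-gon of circumradius 10.454 (√(r²−h²) with h=0.98 from center) (area = (6/2)·10.454²·sin(360°/6) = 283.94 mm²); the cylinder at (0, 12): section is a regular 6-gon, circumradius r=5 (area = (6/2)·5.000²·sin(360°/6) = 64.95 mm²); Taking the union: the regions partially overlap — summed areas 357.03 mm² minus the doubly-counted overlap 16.15 mm² gives 340.87 mm² — area = 340.87 mm²; the cube at (2.5, -3.5) is present — its section is the full 16×8 rectangle (area 128.00 mm²); Taking the intersection: the 16×8 cube at (2.5, -3.5) partially overlaps the result so far; clipping to the common part keeps 42.25 mm² — area = 42.25 mm²; (rotated 15° about Z; rotation is an isometry so areas/perimeters/island counts are preserved). So its area = 42.25 mm². Layer 96 is larger (42.25 vs 37.93 mm²).

layer 96 (z = 11.52 mm)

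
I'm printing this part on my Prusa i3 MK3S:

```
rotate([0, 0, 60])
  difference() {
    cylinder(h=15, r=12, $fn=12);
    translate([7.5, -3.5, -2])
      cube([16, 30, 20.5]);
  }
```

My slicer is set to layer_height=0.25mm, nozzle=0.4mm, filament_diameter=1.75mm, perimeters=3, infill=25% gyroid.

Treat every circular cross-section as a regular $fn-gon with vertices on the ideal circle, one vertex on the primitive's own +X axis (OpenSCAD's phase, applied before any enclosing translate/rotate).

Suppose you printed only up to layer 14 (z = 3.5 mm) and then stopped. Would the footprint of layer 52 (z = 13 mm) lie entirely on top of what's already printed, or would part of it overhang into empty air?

Compare the two slices. At z = 3.5: the cylinder: section is a regular 12-gon, circumradius r=12 (area = (12/2)·12.000²·sin(360°/12) = 432.00 mm²); the cube at (7.5, -3.5) is present — its section is the full 16×30 rectangle (area 480.00 mm²); Taking the first minus the rest: starting from the r=12 cylinder (432.00 mm²), the 16×30 cube at (7.5, -3.5) partially overlaps it — only the 40.47 mm² overlap (of its 480.00 mm²) is removed, clipping the outline — area = 391.53 mm²; (rotated 60° about Z; rotation is an isometry so areas/perimeters/island counts are preserved). At z = 13: the r=12 cylinder gives a regular 12-gon of circumradius 12 (constant along its height) (area = (12/2)·12.000²·sin(360°/12) = 432.00 mm²); the cube at (7.5, -3.5) is present — its section is the full 16×30 rectangle (area 480.00 mm²); Subtracting the remaining from the first: starting from the r=12 cylinder (432.00 mm²), the 16×30 cube at (7.5, -3.5) partially overlaps it — only the 40.47 mm² overlap (of its 480.00 mm²) is removed, clipping the outline — area = 391.53 mm²; (whole slice rotated 60° about Z — lengths, areas and connectivity unchanged). Checking containment: the cross-section at z = 13 is a subset of the cross-section at z = 3.5.

entirely on top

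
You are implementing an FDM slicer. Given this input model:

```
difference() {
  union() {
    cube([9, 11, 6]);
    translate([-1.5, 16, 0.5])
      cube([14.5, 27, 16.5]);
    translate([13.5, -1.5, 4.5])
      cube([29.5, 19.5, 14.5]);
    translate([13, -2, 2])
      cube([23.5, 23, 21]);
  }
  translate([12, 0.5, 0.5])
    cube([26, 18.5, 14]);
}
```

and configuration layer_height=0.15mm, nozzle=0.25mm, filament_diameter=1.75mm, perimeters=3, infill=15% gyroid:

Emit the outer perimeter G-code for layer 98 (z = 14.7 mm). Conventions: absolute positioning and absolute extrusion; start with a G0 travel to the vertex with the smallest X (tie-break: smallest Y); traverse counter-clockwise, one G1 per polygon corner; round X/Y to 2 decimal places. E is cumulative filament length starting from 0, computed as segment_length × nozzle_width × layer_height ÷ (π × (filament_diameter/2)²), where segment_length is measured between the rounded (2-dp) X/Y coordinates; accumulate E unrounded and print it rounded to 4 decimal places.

At z = 14.7 mm: the cube is absent (z outside [0, 6]); the cube at (-1.5, 16) (footprint 14.5×27) is included at this height; the 29.5×19.5 cube at (13.5, -1.5) contributes its full rectangle; the cube at (13, -2) is present — its section is the full 23.5×23 rectangle; Taking the union: the regions partially overlap (shared area 448.50 mm²), so overlapping operands fuse into one piece — 1 connected region; the cube at (12, 0.5) does not reach this height (z outside [0.5, 14.5]); Taking the first minus the rest: none of the subtracted shapes is present at this height, so that combined region is unchanged — 1 connected region. The outline is a single polygon with 12 vertices. Extrusion per mm of travel: 0.25 × 0.15 / (π × 0.875²) = 0.015591. Accumulating E over each segment gives final E = 2.7907.

G0 X-1.50 Y16.00 Z14.70
G1 X13.00 Y16.00 E0.2261
G1 X13.00 Y-2.00 E0.5067
G1 X36.50 Y-2.00 E0.8731
G1 X36.50 Y-1.50 E0.8809
G1 X43.00 Y-1.50 E0.9822
G1 X43.00 Y18.00 E1.2862
G1 X36.50 Y18.00 E1.3876
G1 X36.50 Y21.00 E1.4343
G1 X13.00 Y21.00 E1.8007
G1 X13.00 Y43.00 E2.1437
G1 X-1.50 Y43.00 E2.3698
G1 X-1.50 Y16.00 E2.7907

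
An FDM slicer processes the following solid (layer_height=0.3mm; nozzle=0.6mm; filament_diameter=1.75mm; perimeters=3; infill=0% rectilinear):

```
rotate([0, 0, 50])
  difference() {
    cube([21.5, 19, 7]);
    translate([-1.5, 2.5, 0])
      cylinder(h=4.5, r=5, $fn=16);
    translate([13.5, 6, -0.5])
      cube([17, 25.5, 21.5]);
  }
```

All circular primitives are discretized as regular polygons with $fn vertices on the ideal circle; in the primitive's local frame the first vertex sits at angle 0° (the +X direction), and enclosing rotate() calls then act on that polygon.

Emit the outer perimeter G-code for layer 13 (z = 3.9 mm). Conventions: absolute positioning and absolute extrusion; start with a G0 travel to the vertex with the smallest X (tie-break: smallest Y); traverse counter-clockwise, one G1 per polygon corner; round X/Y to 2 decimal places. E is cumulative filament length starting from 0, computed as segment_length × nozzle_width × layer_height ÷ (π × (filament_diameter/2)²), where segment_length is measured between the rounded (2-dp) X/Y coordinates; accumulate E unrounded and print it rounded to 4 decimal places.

G0 X-14.55 Y12.21 Z3.90
G1 X-5.52 Y4.63 E0.8823
G1 X-5.19 Y4.89 E0.9137
G1 X-3.32 Y5.44 E1.0596
G1 X-1.38 Y5.23 E1.2056
G1 X0.33 Y4.29 E1.3517
G1 X1.56 Y2.77 E1.4980
G1 X1.75 Y2.09 E1.5508
G1 X13.82 Y16.47 E2.9558
G1 X9.22 Y20.33 E3.4052
G1 X4.08 Y14.20 E4.0038
G1 X-5.88 Y22.55 E4.9765
G1 X-14.55 Y12.21 E5.9863

At z = 3.9 mm: the cube (footprint 21.5×19) is included at this height; the cylinder at (-1.5, 2.5): section is a regular 16-gon, circumradius r=5; the cube at (13.5, 6) (footprint 17×25.5) is included at this height; After the difference (first − rest): starting from the 21.5×19 cube, the r=5 cylinder at (-1.5, 2.5) partially overlaps it — only the 19.91 mm² overlap (of its 76.54 mm²) is removed, clipping the outline; the 17×25.5 cube at (13.5, 6) partially overlaps it — only the 104.00 mm² overlap (of its 433.50 mm²) is removed, clipping the outline — 1 connected region; (whole slice rotated 50° about Z — lengths, areas and connectivity unchanged). The outline is a single polygon with 12 vertices. Extrusion per mm of travel: 0.6 × 0.3 / (π × 0.875²) = 0.074835. Accumulating E over each segment gives final E = 5.9863.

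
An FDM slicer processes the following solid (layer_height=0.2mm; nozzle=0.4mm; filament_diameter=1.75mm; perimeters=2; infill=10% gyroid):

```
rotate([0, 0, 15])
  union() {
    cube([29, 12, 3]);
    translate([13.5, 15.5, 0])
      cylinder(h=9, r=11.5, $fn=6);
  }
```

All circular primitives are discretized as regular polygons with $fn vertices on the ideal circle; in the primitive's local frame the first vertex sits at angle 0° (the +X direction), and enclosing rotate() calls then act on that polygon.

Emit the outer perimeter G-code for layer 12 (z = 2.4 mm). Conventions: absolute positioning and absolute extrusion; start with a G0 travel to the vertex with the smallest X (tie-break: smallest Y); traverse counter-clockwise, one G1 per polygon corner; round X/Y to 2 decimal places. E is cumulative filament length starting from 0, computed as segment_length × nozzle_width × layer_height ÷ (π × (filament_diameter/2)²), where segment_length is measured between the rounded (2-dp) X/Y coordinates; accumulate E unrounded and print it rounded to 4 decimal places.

At z = 2.4 mm: the cube (footprint 29×12) is included at this height; the cylinder at (13.5, 15.5): section is a regular 6-gon, circumradius r=11.5; Combining (union): the regions partially overlap (shared area 98.37 mm²), so overlapping operands fuse into one piece — 1 connected region; (rotated 15° about Z; rotation is an isometry so areas/perimeters/island counts are preserved). The outline is a single polygon with 10 vertices. Extrusion per mm of travel: 0.4 × 0.2 / (π × 0.875²) = 0.033260. Accumulating E over each segment gives final E = 3.5133.

G0 X-3.11 Y11.59 Z2.40
G1 X0.00 Y0.00 E0.3991
G1 X28.01 Y7.51 E1.3636
G1 X24.91 Y19.10 E1.7627
G1 X19.09 Y17.54 E1.9631
G1 X20.14 Y21.44 E2.0974
G1 X12.00 Y29.57 E2.4801
G1 X0.90 Y26.60 E2.8622
G1 X-2.08 Y15.49 E3.2448
G1 X0.78 Y12.63 E3.3793
G1 X-3.11 Y11.59 E3.5133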